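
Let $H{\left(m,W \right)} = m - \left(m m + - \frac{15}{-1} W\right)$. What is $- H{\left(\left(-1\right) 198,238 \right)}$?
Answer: $42972$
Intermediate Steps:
$H{\left(m,W \right)} = m - m^{2} - 15 W$ ($H{\left(m,W \right)} = m - \left(m^{2} + \left(-15\right) \left(-1\right) W\right) = m - \left(m^{2} + 15 W\right) = m - m^{2} - 15 W$)
$- H{\left(\left(-1\right) 198,238 \right)} = - (\left(-1\right) 198 - \left(\left(-1\right) 198\right)^{2} - 3570) = - (-198 - \left(-198\right)^{2} - 3570) = - (-198 - 39204 - 3570) = \left(-1\right) \left(-42972\right) = 42972$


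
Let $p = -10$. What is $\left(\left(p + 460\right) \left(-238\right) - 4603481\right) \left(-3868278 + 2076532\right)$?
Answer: $8440164664426$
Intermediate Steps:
$\left(\left(p + 460\right) \left(-238\right) - 4603481\right) \left(-3868278 + 2076532\right) = \left(\left(-10 + 460\right) \left(-238\right) - 4603481\right) \left(-3868278 + 2076532\right) = \left(450 \left(-238\right) - 4603481\right) \left(-1791746\right) = \left(-107100 - 4603481\right) \left(-1791746\right) = \left(-4710581\right) \left(-1791746\right) = 8440164664426$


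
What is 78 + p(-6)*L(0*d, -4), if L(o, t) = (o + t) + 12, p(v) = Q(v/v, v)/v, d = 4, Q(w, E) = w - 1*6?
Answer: 254/3 ≈ 84.667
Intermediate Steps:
Q(w, E) = -6 + w (Q(w, E) = w - 6 = -6 + w)
p(v) = -5/v (p(v) = (-6 + v/v)/v = (-6 + 1)/v = -5/v)
L(o, t) = 12 + o + t
78 + p(-6)*L(0*d, -4) = 78 + (-5/(-6))*(12 + 0*4 - 4) = 78 + (-5*(-⅙))*(12 + 0 - 4) = 78 + (⅚)*8 = 78 + 20/3 = 254/3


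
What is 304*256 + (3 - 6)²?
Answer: 77833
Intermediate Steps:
304*256 + (3 - 6)² = 77824 + (-3)² = 77824 + 9 = 77833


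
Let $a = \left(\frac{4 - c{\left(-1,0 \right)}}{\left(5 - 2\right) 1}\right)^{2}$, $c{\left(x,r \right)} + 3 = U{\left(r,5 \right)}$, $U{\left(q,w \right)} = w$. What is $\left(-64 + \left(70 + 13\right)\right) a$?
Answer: $\frac{76}{9} \approx 8.4444$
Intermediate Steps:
$c{\left(x,r \right)} = 2$ ($c{\left(x,r \right)} = -3 + 5 = 2$)
$a = \frac{4}{9}$ ($a = \left(\frac{4 - 2}{\left(5 - 2\right) 1}\right)^{2} = \left(\frac{4 - 2}{3 \cdot 1}\right)^{2} = \left(\frac{2}{3}\right)^{2} = \frac{4}{9} \approx 0.44444$)
$\left(-64 + \left(70 + 13\right)\right) a = \left(-64 + \left(70 + 13\right)\right) \frac{4}{9} = \left(-64 + 83\right) \frac{4}{9} = 19 \cdot \frac{4}{9} = \frac{76}{9}$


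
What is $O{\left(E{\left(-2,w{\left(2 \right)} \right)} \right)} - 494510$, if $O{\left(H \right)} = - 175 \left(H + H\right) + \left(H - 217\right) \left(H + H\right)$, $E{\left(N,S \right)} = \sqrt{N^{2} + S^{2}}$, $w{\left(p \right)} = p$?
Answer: $-494494 - 1568 \sqrt{2} \approx -4.9671 \cdot 10^{5}$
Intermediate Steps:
$O{\left(H \right)} = - 350 H + 2 H \left(-217 + H\right)$ ($O{\left(H \right)} = - 175 \cdot 2 H + \left(-217 + H\right) 2 H = - 350 H + 2 H \left(-217 + H\right)$)
$O{\left(E{\left(-2,w{\left(2 \right)} \right)} \right)} - 494510 = 2 \sqrt{\left(-2\right)^{2} + 2^{2}} \left(-392 + \sqrt{\left(-2\right)^{2} + 2^{2}}\right) - 494510 = 2 \sqrt{4 + 4} \left(-392 + \sqrt{4 + 4}\right) - 494510 = 2 \sqrt{8} \left(-392 + \sqrt{8}\right) - 494510 = 2 \cdot 2 \sqrt{2} \left(-392 + 2 \sqrt{2}\right) - 494510 = 4 \sqrt{2} \left(-392 + 2 \sqrt{2}\right) - 494510 = -494510 + 4 \sqrt{2} \left(-392 + 2 \sqrt{2}\right)$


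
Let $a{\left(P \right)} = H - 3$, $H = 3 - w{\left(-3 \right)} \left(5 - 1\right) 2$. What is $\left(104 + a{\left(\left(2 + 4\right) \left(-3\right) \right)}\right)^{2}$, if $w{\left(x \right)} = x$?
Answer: $16384$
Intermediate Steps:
$H = 27$ ($H = 3 - - 3 \left(5 - 1\right) 2 = 3 - \left(-3\right) 4 \cdot 2 = 3 - \left(-12\right) 2 = 3 - -24 = 3 + 24 = 27$)
$a{\left(P \right)} = 24$ ($a{\left(P \right)} = 27 - 3 = 24$)
$\left(104 + a{\left(\left(2 + 4\right) \left(-3\right) \right)}\right)^{2} = \left(104 + 24\right)^{2} = 128^{2} = 16384$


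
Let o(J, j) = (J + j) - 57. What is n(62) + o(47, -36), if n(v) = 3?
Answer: -43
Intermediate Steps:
o(J, j) = -57 + J + j
n(62) + o(47, -36) = 3 + (-57 + 47 - 36) = 3 - 46 = -43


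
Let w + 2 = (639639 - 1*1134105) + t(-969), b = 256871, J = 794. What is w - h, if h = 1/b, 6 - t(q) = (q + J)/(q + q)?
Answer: -246151138957439/497815998 ≈ -4.9446e+5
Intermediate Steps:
t(q) = 6 - (794 + q)/(2*q) (t(q) = 6 - (q + 794)/(q + q) = 6 - (794 + q)/(2*q))
h = 1/256871 ≈ 3.8930e-6
w = -958267531/1938 (w = -2 + ((639639 - 1*1134105) + (11/2 - 397/(-969))) = -2 + ((639639 - 1134105) + (11/2 - 397*(-1/969))) = -2 + (-494466 + (11/2 + 397/969)) = -2 + (-494466 + 11453/1938) = -2 - 958263655/1938 = -958267531/1938 ≈ -4.9446e+5)
w - h = -958267531/1938 - 1*1/256871 = -958267531/1938 - 1/256871 = -246151138957439/497815998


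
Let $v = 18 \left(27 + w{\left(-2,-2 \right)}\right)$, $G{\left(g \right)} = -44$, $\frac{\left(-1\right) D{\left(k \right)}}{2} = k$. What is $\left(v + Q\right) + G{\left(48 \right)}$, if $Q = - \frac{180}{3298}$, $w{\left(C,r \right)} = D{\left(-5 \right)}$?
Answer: $\frac{1025588}{1649} \approx 621.95$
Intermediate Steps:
$D{\left(k \right)} = - 2 k$
$w{\left(C,r \right)} = 10$ ($w{\left(C,r \right)} = \left(-2\right) \left(-5\right) = 10$)
$v = 666$ ($v = 18 \left(27 + 10\right) = 18 \cdot 37 = 666$)
$Q = - \frac{90}{1649}$ ($Q = \left(-180\right) \frac{1}{3298} = - \frac{90}{1649} \approx -0.054579$)
$\left(v + Q\right) + G{\left(48 \right)} = \left(666 - \frac{90}{1649}\right) - 44 = \frac{1098144}{1649} - 44 = \frac{1025588}{1649}$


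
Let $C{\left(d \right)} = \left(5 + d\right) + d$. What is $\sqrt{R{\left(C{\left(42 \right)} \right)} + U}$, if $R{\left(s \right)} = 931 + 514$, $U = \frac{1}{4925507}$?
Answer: $\frac{4 \sqrt{2191037172444457}}{4925507} \approx 38.013$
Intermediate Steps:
$C{\left(d \right)} = 5 + 2 d$
$U = \frac{1}{4925507} \approx 2.0302 \cdot 10^{-7}$
$R{\left(s \right)} = 1445$
$\sqrt{R{\left(C{\left(42 \right)} \right)} + U} = \sqrt{1445 + \frac{1}{4925507}} = \sqrt{\frac{7117357616}{4925507}} = \frac{4 \sqrt{2191037172444457}}{4925507}$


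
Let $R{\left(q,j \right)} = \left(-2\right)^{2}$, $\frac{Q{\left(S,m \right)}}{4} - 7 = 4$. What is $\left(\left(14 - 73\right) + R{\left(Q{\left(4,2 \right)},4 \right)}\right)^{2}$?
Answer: $3025$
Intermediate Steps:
$Q{\left(S,m \right)} = 44$ ($Q{\left(S,m \right)} = 28 + 4 \cdot 4 = 28 + 16 = 44$)
$R{\left(q,j \right)} = 4$
$\left(\left(14 - 73\right) + R{\left(Q{\left(4,2 \right)},4 \right)}\right)^{2} = \left(\left(14 - 73\right) + 4\right)^{2} = \left(-59 + 4\right)^{2} = \left(-55\right)^{2} = 3025$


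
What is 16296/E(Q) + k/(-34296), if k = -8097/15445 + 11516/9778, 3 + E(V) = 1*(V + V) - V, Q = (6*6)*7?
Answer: 14067309907998169/214946071853640 ≈ 65.446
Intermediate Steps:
Q = 252 (Q = 36*7 = 252)
E(V) = -3 + V (E(V) = -3 + (1*(V + V) - V) = -3 + (1*(2*V) - V) = -3 + (2*V - V) = -3 + V)
k = 49346077/75510605 (k = -8097*1/15445 + 11516*(1/9778) = -8097/15445 + 5758/4889 = 49346077/75510605 ≈ 0.65350)
16296/E(Q) + k/(-34296) = 16296/(-3 + 252) + (49346077/75510605)/(-34296) = 16296/249 + (49346077/75510605)*(-1/34296) = 16296*(1/249) - 49346077/2589711709080 = 5432/83 - 49346077/2589711709080 = 14067309907998169/214946071853640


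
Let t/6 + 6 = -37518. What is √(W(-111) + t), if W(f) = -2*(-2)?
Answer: 2*I*√56285 ≈ 474.49*I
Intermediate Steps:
W(f) = 4
t = -225144 (t = -36 + 6*(-37518) = -36 - 225108 = -225144)
√(W(-111) + t) = √(4 - 225144) = √(-225140) = 2*I*√56285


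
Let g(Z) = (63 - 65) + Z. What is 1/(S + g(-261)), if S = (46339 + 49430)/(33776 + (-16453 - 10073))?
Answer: -7250/1810981 ≈ -0.0040034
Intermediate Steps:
g(Z) = -2 + Z
S = 95769/7250 (S = 95769/(33776 - 26526) = 95769/7250 ≈ 13.210)
1/(S + g(-261)) = 1/(95769/7250 + (-2 - 261)) = 1/(95769/7250 - 263) = 1/(-1810981/7250) = -7250/1810981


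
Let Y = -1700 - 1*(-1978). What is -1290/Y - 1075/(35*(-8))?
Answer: -6235/7784 ≈ -0.80100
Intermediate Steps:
Y = 278 (Y = -1700 + 1978 = 278)
-1290/Y - 1075/(35*(-8)) = -1290/278 - 1075/(35*(-8)) = -1290*1/278 - 1075/(-280) = -645/139 - 1075*(-1/280) = -645/139 + 215/56 = -6235/7784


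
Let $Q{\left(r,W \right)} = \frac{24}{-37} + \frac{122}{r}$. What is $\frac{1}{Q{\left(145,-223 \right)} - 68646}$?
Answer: $- \frac{5365}{368284756} \approx -1.4568 \cdot 10^{-5}$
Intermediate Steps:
$Q{\left(r,W \right)} = - \frac{24}{37} + \frac{122}{r}$ ($Q{\left(r,W \right)} = 24 \left(- \frac{1}{37}\right) + \frac{122}{r} = - \frac{24}{37} + \frac{122}{r}$)
$\frac{1}{Q{\left(145,-223 \right)} - 68646} = \frac{1}{\left(- \frac{24}{37} + \frac{122}{145}\right) - 68646} = \frac{1}{\frac{1034}{5365} - 68646} = \frac{1}{- \frac{368284756}{5365}} = - \frac{5365}{368284756}$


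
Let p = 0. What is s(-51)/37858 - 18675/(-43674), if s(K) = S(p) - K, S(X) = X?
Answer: 59102127/137784191 ≈ 0.42895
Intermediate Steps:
s(K) = -K (s(K) = 0 - K = -K)
s(-51)/37858 - 18675/(-43674) = -1*(-51)/37858 - 18675/(-43674) = 51*(1/37858) - 18675*(-1/43674) = 51/37858 + 6225/14558 = 59102127/137784191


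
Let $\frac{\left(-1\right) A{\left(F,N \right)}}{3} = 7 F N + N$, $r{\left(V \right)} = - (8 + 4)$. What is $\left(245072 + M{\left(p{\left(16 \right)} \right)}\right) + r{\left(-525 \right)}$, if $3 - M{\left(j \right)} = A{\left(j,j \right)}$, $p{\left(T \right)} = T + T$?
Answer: $266663$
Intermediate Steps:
$r{\left(V \right)} = -12$ ($r{\left(V \right)} = \left(-1\right) 12 = -12$)
$p{\left(T \right)} = 2 T$
$A{\left(F,N \right)} = - 3 N - 21 F N$ ($A{\left(F,N \right)} = - 3 \left(7 F N + N\right) = - 3 \left(N + 7 F N\right) = - 3 N - 21 F N$)
$M{\left(j \right)} = 3 + 3 j \left(1 + 7 j\right)$ ($M{\left(j \right)} = 3 - - 3 j \left(1 + 7 j\right) = 3 + 3 j \left(1 + 7 j\right)$)
$\left(245072 + M{\left(p{\left(16 \right)} \right)}\right) + r{\left(-525 \right)} = \left(245072 + \left(3 + 3 \cdot 2 \cdot 16 \left(1 + 7 \cdot 2 \cdot 16\right)\right)\right) - 12 = \left(245072 + \left(3 + 3 \cdot 32 \left(1 + 7 \cdot 32\right)\right)\right) - 12 = \left(245072 + \left(3 + 3 \cdot 32 \left(1 + 224\right)\right)\right) - 12 = \left(245072 + \left(3 + 3 \cdot 32 \cdot 225\right)\right) - 12 = \left(245072 + \left(3 + 21600\right)\right) - 12 = \left(245072 + 21603\right) - 12 = 266675 - 12 = 266663$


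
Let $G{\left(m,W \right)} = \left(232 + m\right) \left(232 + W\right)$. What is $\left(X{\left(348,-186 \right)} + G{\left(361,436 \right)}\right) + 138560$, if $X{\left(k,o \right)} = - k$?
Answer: $534336$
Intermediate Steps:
$G{\left(m,W \right)} = \left(232 + W\right) \left(232 + m\right)$
$\left(X{\left(348,-186 \right)} + G{\left(361,436 \right)}\right) + 138560 = \left(\left(-1\right) 348 + \left(53824 + 232 \cdot 436 + 232 \cdot 361 + 436 \cdot 361\right)\right) + 138560 = \left(-348 + \left(53824 + 101152 + 83752 + 157396\right)\right) + 138560 = \left(-348 + 396124\right) + 138560 = 395776 + 138560 = 534336$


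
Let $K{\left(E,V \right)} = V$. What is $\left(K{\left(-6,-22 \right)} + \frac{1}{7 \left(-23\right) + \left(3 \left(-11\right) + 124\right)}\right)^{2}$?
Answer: $\frac{2374681}{4900} \approx 484.63$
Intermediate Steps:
$\left(K{\left(-6,-22 \right)} + \frac{1}{7 \left(-23\right) + \left(3 \left(-11\right) + 124\right)}\right)^{2} = \left(-22 + \frac{1}{7 \left(-23\right) + \left(3 \left(-11\right) + 124\right)}\right)^{2} = \left(-22 + \frac{1}{-161 + \left(-33 + 124\right)}\right)^{2} = \left(-22 + \frac{1}{-161 + 91}\right)^{2} = \left(-22 + \frac{1}{-70}\right)^{2} = \left(-22 - \frac{1}{70}\right)^{2} = \left(- \frac{1541}{70}\right)^{2} = \frac{2374681}{4900}$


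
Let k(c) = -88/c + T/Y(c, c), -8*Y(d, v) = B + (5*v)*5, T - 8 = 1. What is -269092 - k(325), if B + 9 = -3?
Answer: -709520866356/2636725 ≈ -2.6909e+5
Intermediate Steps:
B = -12 (B = -9 - 3 = -12)
T = 9 (T = 8 + 1 = 9)
Y(d, v) = 3/2 - 25*v/8 (Y(d, v) = -(-12 + (5*v)*5)/8 = -(-12 + 25*v)/8 = 3/2 - 25*v/8)
k(c) = -88/c + 9/(3/2 - 25*c/8)
-269092 - k(325) = -269092 - 32*(33 - 71*325)/(325*(-12 + 25*325)) = -269092 - 32*(33 - 23075)/(325*(-12 + 8125)) = -269092 - 32*(-23042)/(325*8113) = -269092 - 1*(-737344/2636725) = -269092 + 737344/2636725 = -709520866356/2636725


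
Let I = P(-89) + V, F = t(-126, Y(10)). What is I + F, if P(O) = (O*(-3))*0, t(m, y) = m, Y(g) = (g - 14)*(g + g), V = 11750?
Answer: 11624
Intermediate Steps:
Y(g) = 2*g*(-14 + g) (Y(g) = (-14 + g)*(2*g) = 2*g*(-14 + g))
P(O) = 0 (P(O) = -3*O*0 = 0)
F = -126
I = 11750 (I = 0 + 11750 = 11750)
I + F = 11750 - 126 = 11624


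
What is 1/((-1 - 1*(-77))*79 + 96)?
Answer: 1/6100 ≈ 0.00016393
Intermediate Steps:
1/((-1 - 1*(-77))*79 + 96) = 1/((-1 + 77)*79 + 96) = 1/(76*79 + 96) = 1/(6004 + 96) = 1/6100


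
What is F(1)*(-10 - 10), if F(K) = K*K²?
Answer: -20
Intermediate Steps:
F(K) = K³
F(1)*(-10 - 10) = 1³*(-10 - 10) = 1*(-20) = -20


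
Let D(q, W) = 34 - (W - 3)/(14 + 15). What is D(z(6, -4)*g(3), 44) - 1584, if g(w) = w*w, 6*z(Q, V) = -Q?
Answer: -44991/29 ≈ -1551.4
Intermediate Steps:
z(Q, V) = -Q/6 (z(Q, V) = (-Q)/6 = -Q/6)
g(w) = w**2
D(q, W) = 989/29 - W/29 (D(q, W) = 34 - (-3 + W)/29 = 34 - (-3/29 + W/29) = 34 + (3/29 - W/29) = 989/29 - W/29)
D(z(6, -4)*g(3), 44) - 1584 = (989/29 - 1/29*44) - 1584 = (989/29 - 44/29) - 1584 = 945/29 - 1584 = -44991/29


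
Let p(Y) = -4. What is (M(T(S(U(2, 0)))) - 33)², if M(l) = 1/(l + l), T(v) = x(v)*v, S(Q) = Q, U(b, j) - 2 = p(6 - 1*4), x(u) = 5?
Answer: 436921/400 ≈ 1092.3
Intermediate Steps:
U(b, j) = -2 (U(b, j) = 2 - 4 = -2)
T(v) = 5*v
M(l) = 1/(2*l)
(M(T(S(U(2, 0)))) - 33)² = (1/(2*((5*(-2)))) - 33)² = ((½)/(-10) - 33)² = ((½)*(-⅒) - 33)² = (-1/20 - 33)² = (-661/20)² = 436921/400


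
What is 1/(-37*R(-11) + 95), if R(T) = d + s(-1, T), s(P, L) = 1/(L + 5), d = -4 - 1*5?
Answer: 6/2605 ≈ 0.0023033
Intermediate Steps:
d = -9 (d = -4 - 5 = -9)
s(P, L) = 1/(5 + L)
R(T) = -9 + 1/(5 + T)
1/(-37*R(-11) + 95) = 1/(-37*(-44 - 9*(-11))/(5 - 11) + 95) = 1/(-37*(-44 + 99)/(-6) + 95) = 1/(-(-37)*55/6 + 95) = 1/(-37*(-55/6) + 95) = 1/(2035/6 + 95) = 1/(2605/6) = 6/2605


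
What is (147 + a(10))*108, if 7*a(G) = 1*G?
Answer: 112212/7 ≈ 16030.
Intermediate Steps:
a(G) = G/7 (a(G) = (1*G)/7 = G/7)
(147 + a(10))*108 = (147 + (⅐)*10)*108 = (147 + 10/7)*108 = (1039/7)*108 = 112212/7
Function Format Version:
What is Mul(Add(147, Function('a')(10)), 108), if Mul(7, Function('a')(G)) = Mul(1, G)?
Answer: Rational(112212, 7) ≈ 16030.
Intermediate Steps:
Function('a')(G) = Mul(Rational(1, 7), G) (Function('a')(G) = Mul(Rational(1, 7), Mul(1, G)) = Mul(Rational(1, 7), G))
Mul(Add(147, Function('a')(10)), 108) = Mul(Add(147, Mul(Rational(1, 7), 10)), 108) = Mul(Add(147, Rational(10, 7)), 108) = Mul(Rational(1039, 7), 108) = Rational(112212, 7)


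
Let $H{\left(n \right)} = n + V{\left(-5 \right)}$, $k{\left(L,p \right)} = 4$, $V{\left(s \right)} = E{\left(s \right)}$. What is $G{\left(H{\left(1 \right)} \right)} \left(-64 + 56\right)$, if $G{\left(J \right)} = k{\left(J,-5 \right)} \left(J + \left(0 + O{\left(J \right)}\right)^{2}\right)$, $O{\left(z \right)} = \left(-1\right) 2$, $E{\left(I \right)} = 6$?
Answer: $-352$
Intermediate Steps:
$V{\left(s \right)} = 6$
$O{\left(z \right)} = -2$
$H{\left(n \right)} = 6 + n$ ($H{\left(n \right)} = n + 6 = 6 + n$)
$G{\left(J \right)} = 16 + 4 J$ ($G{\left(J \right)} = 4 \left(J + \left(0 - 2\right)^{2}\right) = 4 \left(J + \left(-2\right)^{2}\right) = 4 \left(J + 4\right) = 4 \left(4 + J\right) = 16 + 4 J$)
$G{\left(H{\left(1 \right)} \right)} \left(-64 + 56\right) = \left(16 + 4 \left(6 + 1\right)\right) \left(-64 + 56\right) = \left(16 + 4 \cdot 7\right) \left(-8\right) = \left(16 + 28\right) \left(-8\right) = 44 \left(-8\right) = -352$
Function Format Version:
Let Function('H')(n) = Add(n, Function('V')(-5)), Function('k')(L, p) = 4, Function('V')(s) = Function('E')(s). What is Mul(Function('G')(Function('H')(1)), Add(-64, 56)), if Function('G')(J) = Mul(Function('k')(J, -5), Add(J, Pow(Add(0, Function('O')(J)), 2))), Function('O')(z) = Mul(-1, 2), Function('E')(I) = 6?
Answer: -352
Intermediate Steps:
Function('V')(s) = 6
Function('O')(z) = -2
Function('H')(n) = Add(6, n) (Function('H')(n) = Add(n, 6) = Add(6, n))
Function('G')(J) = Add(16, Mul(4, J)) (Function('G')(J) = Mul(4, Add(J, Pow(Add(0, -2), 2))) = Mul(4, Add(J, Pow(-2, 2))) = Mul(4, Add(J, 4)) = Mul(4, Add(4, J)) = Add(16, Mul(4, J)))
Mul(Function('G')(Function('H')(1)), Add(-64, 56)) = Mul(Add(16, Mul(4, Add(6, 1))), Add(-64, 56)) = Mul(Add(16, Mul(4, 7)), -8) = Mul(Add(16, 28), -8) = Mul(44, -8) = -352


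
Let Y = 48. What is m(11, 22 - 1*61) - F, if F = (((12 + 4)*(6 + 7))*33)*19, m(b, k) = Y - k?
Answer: -130329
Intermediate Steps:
m(b, k) = 48 - k
F = 130416 (F = ((16*13)*33)*19 = (208*33)*19 = 6864*19 = 130416)
m(11, 22 - 1*61) - F = (48 - (22 - 1*61)) - 1*130416 = (48 - (22 - 61)) - 130416 = (48 - 1*(-39)) - 130416 = (48 + 39) - 130416 = 87 - 130416 = -130329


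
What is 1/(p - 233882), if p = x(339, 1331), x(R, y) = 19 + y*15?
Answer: -1/213898 ≈ -4.6751e-6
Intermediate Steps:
x(R, y) = 19 + 15*y
p = 19984 (p = 19 + 15*1331 = 19 + 19965 = 19984)
1/(p - 233882) = 1/(19984 - 233882) = 1/(-213898) = -1/213898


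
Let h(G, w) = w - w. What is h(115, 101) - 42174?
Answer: -42174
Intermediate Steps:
h(G, w) = 0
h(115, 101) - 42174 = 0 - 42174 = -42174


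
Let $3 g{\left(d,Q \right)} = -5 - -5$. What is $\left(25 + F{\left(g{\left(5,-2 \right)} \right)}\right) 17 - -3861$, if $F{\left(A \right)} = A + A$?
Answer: $4286$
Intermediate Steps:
$g{\left(d,Q \right)} = 0$ ($g{\left(d,Q \right)} = \frac{-5 - -5}{3} = \frac{-5 + 5}{3} = \frac{1}{3} \cdot 0 = 0$)
$F{\left(A \right)} = 2 A$
$\left(25 + F{\left(g{\left(5,-2 \right)} \right)}\right) 17 - -3861 = \left(25 + 2 \cdot 0\right) 17 - -3861 = \left(25 + 0\right) 17 + 3861 = 25 \cdot 17 + 3861 = 425 + 3861 = 4286$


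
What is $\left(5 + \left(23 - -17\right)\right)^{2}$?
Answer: $2025$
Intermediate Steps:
$\left(5 + \left(23 - -17\right)\right)^{2} = \left(5 + \left(23 + 17\right)\right)^{2} = \left(5 + 40\right)^{2} = 45^{2} = 2025$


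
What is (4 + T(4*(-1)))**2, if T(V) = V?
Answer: 0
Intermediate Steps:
(4 + T(4*(-1)))**2 = (4 + 4*(-1))**2 = (4 - 4)**2 = 0**2 = 0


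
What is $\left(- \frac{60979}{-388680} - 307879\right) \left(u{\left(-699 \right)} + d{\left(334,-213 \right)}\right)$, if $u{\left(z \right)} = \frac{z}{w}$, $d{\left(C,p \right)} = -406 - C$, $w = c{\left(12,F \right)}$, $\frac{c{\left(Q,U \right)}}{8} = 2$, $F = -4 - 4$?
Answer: $\frac{1500496346863399}{6218880} \approx 2.4128 \cdot 10^{8}$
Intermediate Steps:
$F = -8$ ($F = -4 - 4 = -8$)
$c{\left(Q,U \right)} = 16$ ($c{\left(Q,U \right)} = 8 \cdot 2 = 16$)
$w = 16$
$u{\left(z \right)} = \frac{z}{16}$
$\left(- \frac{60979}{-388680} - 307879\right) \left(u{\left(-699 \right)} + d{\left(334,-213 \right)}\right) = \left(- \frac{60979}{-388680} - 307879\right) \left(\frac{1}{16} \left(-699\right) - 740\right) = \left(\left(-60979\right) \left(- \frac{1}{388680}\right) - 307879\right) \left(- \frac{699}{16} - 740\right) = \left(\frac{60979}{388680} - 307879\right) \left(- \frac{699}{16} - 740\right) = \left(- \frac{119666348741}{388680}\right) \left(- \frac{12539}{16}\right) = \frac{1500496346863399}{6218880}$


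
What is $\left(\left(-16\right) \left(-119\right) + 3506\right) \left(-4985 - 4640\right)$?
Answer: $-52071250$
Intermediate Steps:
$\left(\left(-16\right) \left(-119\right) + 3506\right) \left(-4985 - 4640\right) = \left(1904 + 3506\right) \left(-9625\right) = 5410 \left(-9625\right) = -52071250$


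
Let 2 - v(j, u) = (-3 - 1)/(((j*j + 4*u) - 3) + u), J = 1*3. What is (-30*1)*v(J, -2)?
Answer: -30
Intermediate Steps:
J = 3
v(j, u) = 2 + 4/(-3 + j**2 + 5*u) (v(j, u) = 2 - (-3 - 1)/(((j*j + 4*u) - 3) + u) = 2 - (-4)/(((j**2 + 4*u) - 3) + u) = 2 - (-4)/((-3 + j**2 + 4*u) + u) = 2 - (-4)/(-3 + j**2 + 5*u) = 2 + 4/(-3 + j**2 + 5*u))
(-30*1)*v(J, -2) = (-30*1)*(2*(-1 + 3**2 + 5*(-2))/(-3 + 3**2 + 5*(-2))) = -60*(-1 + 9 - 10)/(-3 + 9 - 10) = -60*(-2)/(-4) = -60*(-1)*(-2)/4 = -30*1 = -30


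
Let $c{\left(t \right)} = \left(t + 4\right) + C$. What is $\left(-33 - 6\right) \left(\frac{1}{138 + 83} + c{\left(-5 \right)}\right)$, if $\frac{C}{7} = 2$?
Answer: $- \frac{8622}{17} \approx -507.18$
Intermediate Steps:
$C = 14$ ($C = 7 \cdot 2 = 14$)
$c{\left(t \right)} = 18 + t$ ($c{\left(t \right)} = \left(t + 4\right) + 14 = \left(4 + t\right) + 14 = 18 + t$)
$\left(-33 - 6\right) \left(\frac{1}{138 + 83} + c{\left(-5 \right)}\right) = \left(-33 - 6\right) \left(\frac{1}{138 + 83} + \left(18 - 5\right)\right) = - 39 \left(\frac{1}{221} + 13\right) = \left(-39\right) \frac{2874}{221} = - \frac{8622}{17}$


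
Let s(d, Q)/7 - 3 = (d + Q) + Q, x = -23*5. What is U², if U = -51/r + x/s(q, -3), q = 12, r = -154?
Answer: 4289041/1920996 ≈ 2.2327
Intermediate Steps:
x = -115
s(d, Q) = 21 + 7*d + 14*Q (s(d, Q) = 21 + 7*((d + Q) + Q) = 21 + 7*((Q + d) + Q) = 21 + 7*(d + 2*Q) = 21 + (7*d + 14*Q) = 21 + 7*d + 14*Q)
U = -2071/1386 (U = -51/(-154) - 115/(21 + 7*12 + 14*(-3)) = -51*(-1/154) - 115/(21 + 84 - 42) = 51/154 - 115/63 = -2071/1386 ≈ -1.4942)
U² = (-2071/1386)² = 4289041/1920996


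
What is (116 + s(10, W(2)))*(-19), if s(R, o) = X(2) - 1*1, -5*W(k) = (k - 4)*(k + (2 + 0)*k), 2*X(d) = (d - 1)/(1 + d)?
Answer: -13129/6 ≈ -2188.2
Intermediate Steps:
X(d) = (-1 + d)/(2*(1 + d)) (X(d) = ((d - 1)/(1 + d))/2 = ((-1 + d)/(1 + d))/2 = (-1 + d)/(2*(1 + d)))
W(k) = -3*k*(-4 + k)/5 (W(k) = -(k - 4)*(k + (2 + 0)*k)/5 = -(-4 + k)*(k + 2*k)/5 = -(-4 + k)*3*k/5 = -3*k*(-4 + k)/5)
s(R, o) = -⅚ (s(R, o) = (-1 + 2)/(2*(1 + 2)) - 1*1 = (½)*1/3 - 1 = (½)*(⅓)*1 - 1 = ⅙ - 1 = -⅚)
(116 + s(10, W(2)))*(-19) = (116 - ⅚)*(-19) = (691/6)*(-19) = -13129/6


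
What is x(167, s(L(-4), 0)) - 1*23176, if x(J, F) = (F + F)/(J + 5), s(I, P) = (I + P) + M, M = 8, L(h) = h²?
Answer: -996556/43 ≈ -23176.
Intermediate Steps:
s(I, P) = 8 + I + P (s(I, P) = (I + P) + 8 = 8 + I + P)
x(J, F) = 2*F/(5 + J) (x(J, F) = (2*F)/(5 + J) = 2*F/(5 + J))
x(167, s(L(-4), 0)) - 1*23176 = 2*(8 + (-4)² + 0)/(5 + 167) - 1*23176 = 2*(8 + 16 + 0)/172 - 23176 = 2*24*(1/172) - 23176 = 12/43 - 23176 = -996556/43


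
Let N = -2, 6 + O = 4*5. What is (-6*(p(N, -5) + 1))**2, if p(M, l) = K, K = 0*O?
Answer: 36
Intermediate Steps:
O = 14 (O = -6 + 4*5 = -6 + 20 = 14)
K = 0 (K = 0*14 = 0)
p(M, l) = 0
(-6*(p(N, -5) + 1))**2 = (-6*(0 + 1))**2 = (-6*1)**2 = (-6)**2 = 36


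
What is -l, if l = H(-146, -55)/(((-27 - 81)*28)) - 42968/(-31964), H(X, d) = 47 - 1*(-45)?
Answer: -60589/46116 ≈ -1.3138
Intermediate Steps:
H(X, d) = 92 (H(X, d) = 47 + 45 = 92)
l = 60589/46116 (l = 92/(((-27 - 81)*28)) - 42968/(-31964) = 92/((-108*28)) - 42968*(-1/31964) = 92/(-3024) + 82/61 = 92*(-1/3024) + 82/61 = -23/756 + 82/61 = 60589/46116 ≈ 1.3138)
-l = -1*60589/46116 = -60589/46116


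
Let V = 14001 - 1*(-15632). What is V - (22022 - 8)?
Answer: 7619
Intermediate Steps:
V = 29633 (V = 14001 + 15632 = 29633)
V - (22022 - 8) = 29633 - (22022 - 8) = 29633 - 1*22014 = 29633 - 22014 = 7619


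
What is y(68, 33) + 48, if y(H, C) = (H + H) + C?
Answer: 217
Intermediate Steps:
y(H, C) = C + 2*H (y(H, C) = 2*H + C = C + 2*H)
y(68, 33) + 48 = (33 + 2*68) + 48 = (33 + 136) + 48 = 169 + 48 = 217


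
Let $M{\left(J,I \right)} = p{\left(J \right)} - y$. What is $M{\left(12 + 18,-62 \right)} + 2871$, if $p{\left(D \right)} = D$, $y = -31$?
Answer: $2932$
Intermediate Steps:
$M{\left(J,I \right)} = 31 + J$ ($M{\left(J,I \right)} = J - -31 = J + 31 = 31 + J$)
$M{\left(12 + 18,-62 \right)} + 2871 = \left(31 + \left(12 + 18\right)\right) + 2871 = \left(31 + 30\right) + 2871 = 61 + 2871 = 2932$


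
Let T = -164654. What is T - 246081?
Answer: -410735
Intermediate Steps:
T - 246081 = -164654 - 246081 = -410735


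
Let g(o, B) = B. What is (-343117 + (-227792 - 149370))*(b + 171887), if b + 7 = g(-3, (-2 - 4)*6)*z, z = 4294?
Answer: -12457945584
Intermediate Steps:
b = -154591 (b = -7 + ((-2 - 4)*6)*4294 = -7 - 6*6*4294 = -7 - 36*4294 = -7 - 154584 = -154591)
(-343117 + (-227792 - 149370))*(b + 171887) = (-343117 + (-227792 - 149370))*(-154591 + 171887) = (-343117 - 377162)*17296 = -720279*17296 = -12457945584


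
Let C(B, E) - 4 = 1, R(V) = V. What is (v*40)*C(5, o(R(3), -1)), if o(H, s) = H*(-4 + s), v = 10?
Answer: 2000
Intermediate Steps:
C(B, E) = 5 (C(B, E) = 4 + 1 = 5)
(v*40)*C(5, o(R(3), -1)) = (10*40)*5 = 400*5 = 2000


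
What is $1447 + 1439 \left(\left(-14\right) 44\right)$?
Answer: $-884977$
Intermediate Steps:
$1447 + 1439 \left(\left(-14\right) 44\right) = 1447 + 1439 \left(-616\right) = 1447 - 886424 = -884977$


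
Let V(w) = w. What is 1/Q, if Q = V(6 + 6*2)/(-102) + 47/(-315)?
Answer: -5355/1744 ≈ -3.0705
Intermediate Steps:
Q = -1744/5355 (Q = (6 + 6*2)/(-102) + 47/(-315) = (6 + 12)*(-1/102) + 47*(-1/315) = 18*(-1/102) - 47/315 = -3/17 - 47/315 = -1744/5355 ≈ -0.32568)
1/Q = 1/(-1744/5355) = -5355/1744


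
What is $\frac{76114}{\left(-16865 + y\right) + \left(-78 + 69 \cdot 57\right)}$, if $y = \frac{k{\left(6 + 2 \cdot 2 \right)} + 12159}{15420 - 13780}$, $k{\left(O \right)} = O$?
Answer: $- \frac{124826960}{21324231} \approx -5.8538$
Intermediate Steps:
$y = \frac{12169}{1640}$ ($y = \frac{\left(6 + 2 \cdot 2\right) + 12159}{15420 - 13780} = \frac{\left(6 + 4\right) + 12159}{1640} = \left(10 + 12159\right) \frac{1}{1640} = 12169 \cdot \frac{1}{1640} = \frac{12169}{1640} \approx 7.4201$)
$\frac{76114}{\left(-16865 + y\right) + \left(-78 + 69 \cdot 57\right)} = \frac{76114}{\left(-16865 + \frac{12169}{1640}\right) + \left(-78 + 69 \cdot 57\right)} = \frac{76114}{- \frac{27646431}{1640} + \left(-78 + 3933\right)} = \frac{76114}{- \frac{27646431}{1640} + 3855} = \frac{76114}{- \frac{21324231}{1640}} = 76114 \left(- \frac{1640}{21324231}\right) = - \frac{124826960}{21324231}$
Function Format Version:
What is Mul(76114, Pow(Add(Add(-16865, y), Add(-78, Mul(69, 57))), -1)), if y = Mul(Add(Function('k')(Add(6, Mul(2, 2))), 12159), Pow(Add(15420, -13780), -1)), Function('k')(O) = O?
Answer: Rational(-124826960, 21324231) ≈ -5.8538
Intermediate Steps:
y = Rational(12169, 1640) (y = Mul(Add(Add(6, Mul(2, 2)), 12159), Pow(Add(15420, -13780), -1)) = Mul(Add(Add(6, 4), 12159), Pow(1640, -1)) = Mul(Add(10, 12159), Rational(1, 1640)) = Mul(12169, Rational(1, 1640)) = Rational(12169, 1640) ≈ 7.4201)
Mul(76114, Pow(Add(Add(-16865, y), Add(-78, Mul(69, 57))), -1)) = Mul(76114, Pow(Add(Add(-16865, Rational(12169, 1640)), Add(-78, Mul(69, 57))), -1)) = Mul(76114, Pow(Add(Rational(-27646431, 1640), Add(-78, 3933)), -1)) = Mul(76114, Pow(Add(Rational(-27646431, 1640), 3855), -1)) = Mul(76114, Pow(Rational(-21324231, 1640), -1)) = Mul(76114, Rational(-1640, 21324231)) = Rational(-124826960, 21324231)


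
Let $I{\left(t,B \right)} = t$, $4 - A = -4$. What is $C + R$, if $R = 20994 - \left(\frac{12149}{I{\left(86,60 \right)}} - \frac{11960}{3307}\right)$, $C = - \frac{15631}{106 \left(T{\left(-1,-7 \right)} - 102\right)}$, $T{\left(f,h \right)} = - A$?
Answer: $\frac{3143943392271}{150733060} \approx 20858.0$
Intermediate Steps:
$A = 8$ ($A = 4 - -4 = 4 + 4 = 8$)
$T{\left(f,h \right)} = -8$ ($T{\left(f,h \right)} = \left(-1\right) 8 = -8$)
$C = \frac{1421}{1060}$ ($C = - \frac{15631}{106 \left(-8 - 102\right)} = - \frac{15631}{106 \left(-110\right)} = - \frac{15631}{-11660} = \left(-15631\right) \left(- \frac{1}{11660}\right) = \frac{1421}{1060} \approx 1.3406$)
$R = \frac{5931587405}{284402}$ ($R = 20994 - \left(\frac{12149}{86} - \frac{11960}{3307}\right) = 20994 - \frac{39148183}{284402} = \frac{5931587405}{284402} \approx 20856.0$)
$C + R = \frac{1421}{1060} + \frac{5931587405}{284402} = \frac{3143943392271}{150733060}$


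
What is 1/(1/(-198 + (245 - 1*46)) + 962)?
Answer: 1/963 ≈ 0.0010384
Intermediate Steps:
1/(1/(-198 + (245 - 1*46)) + 962) = 1/(1/(-198 + (245 - 46)) + 962) = 1/(1/(-198 + 199) + 962) = 1/(1/1 + 962) = 1/(1 + 962) = 1/963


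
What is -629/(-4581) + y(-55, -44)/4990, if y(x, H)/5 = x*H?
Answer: 5856881/2285919 ≈ 2.5622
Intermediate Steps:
y(x, H) = 5*H*x (y(x, H) = 5*(x*H) = 5*(H*x) = 5*H*x)
-629/(-4581) + y(-55, -44)/4990 = -629/(-4581) + (5*(-44)*(-55))/4990 = -629*(-1/4581) + 12100*(1/4990) = 629/4581 + 1210/499 = 5856881/2285919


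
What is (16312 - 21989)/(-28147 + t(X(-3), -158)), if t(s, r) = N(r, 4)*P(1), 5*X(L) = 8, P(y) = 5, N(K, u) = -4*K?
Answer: 5677/24987 ≈ 0.22720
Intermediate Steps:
X(L) = 8/5 (X(L) = (⅕)*8 = 8/5)
t(s, r) = -20*r (t(s, r) = -4*r*5 = -20*r)
(16312 - 21989)/(-28147 + t(X(-3), -158)) = (16312 - 21989)/(-28147 - 20*(-158)) = -5677/(-28147 + 3160) = -5677/(-24987) = -5677*(-1/24987) = 5677/24987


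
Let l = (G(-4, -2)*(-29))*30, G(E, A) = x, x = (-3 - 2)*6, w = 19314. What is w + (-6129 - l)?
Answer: -12915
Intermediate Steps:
x = -30 (x = -5*6 = -30)
G(E, A) = -30
l = 26100 (l = -30*(-29)*30 = 870*30 = 26100)
w + (-6129 - l) = 19314 + (-6129 - 1*26100) = 19314 + (-6129 - 26100) = 19314 - 32229 = -12915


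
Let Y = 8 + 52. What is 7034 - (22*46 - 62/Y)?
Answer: 180691/30 ≈ 6023.0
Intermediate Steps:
Y = 60
7034 - (22*46 - 62/Y) = 7034 - (22*46 - 62/60) = 7034 - (1012 - 62*1/60) = 7034 - (1012 - 31/30) = 7034 - 1*30329/30 = 7034 - 30329/30 = 180691/30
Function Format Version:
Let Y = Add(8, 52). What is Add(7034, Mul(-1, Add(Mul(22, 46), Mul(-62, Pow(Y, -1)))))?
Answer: Rational(180691, 30) ≈ 6023.0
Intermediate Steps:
Y = 60
Add(7034, Mul(-1, Add(Mul(22, 46), Mul(-62, Pow(Y, -1))))) = Add(7034, Mul(-1, Add(Mul(22, 46), Mul(-62, Pow(60, -1))))) = Add(7034, Mul(-1, Add(1012, Mul(-62, Rational(1, 60))))) = Add(7034, Mul(-1, Add(1012, Rational(-31, 30)))) = Add(7034, Mul(-1, Rational(30329, 30))) = Add(7034, Rational(-30329, 30)) = Rational(180691, 30)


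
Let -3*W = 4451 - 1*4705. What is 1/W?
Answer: 3/254 ≈ 0.011811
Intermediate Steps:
W = 254/3 (W = -(4451 - 1*4705)/3 = -(4451 - 4705)/3 = -1/3*(-254) = 254/3 ≈ 84.667)
1/W = 1/(254/3) = 3/254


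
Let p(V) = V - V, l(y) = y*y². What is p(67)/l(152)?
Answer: 0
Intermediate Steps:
l(y) = y³
p(V) = 0
p(67)/l(152) = 0/(152³) = 0/3511808 = 0*(1/3511808) = 0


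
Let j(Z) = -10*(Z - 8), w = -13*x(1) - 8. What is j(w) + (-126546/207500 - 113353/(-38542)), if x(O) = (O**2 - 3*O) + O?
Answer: 32320920196/999683125 ≈ 32.331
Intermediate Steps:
x(O) = O**2 - 2*O
w = 5 (w = -13*(-2 + 1) - 8 = -13*(-1) - 8 = 13 - 8 = 5)
j(Z) = 80 - 10*Z (j(Z) = -10*(-8 + Z) = 80 - 10*Z)
j(w) + (-126546/207500 - 113353/(-38542)) = (80 - 10*5) + (-126546/207500 - 113353/(-38542)) = (80 - 50) + (-126546*1/207500 - 113353*(-1/38542)) = 30 + (-63273/103750 + 113353/38542) = 30 + 2330426446/999683125 = 32320920196/999683125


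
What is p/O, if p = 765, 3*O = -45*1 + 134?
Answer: 2295/89 ≈ 25.787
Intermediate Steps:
O = 89/3 (O = (-45*1 + 134)/3 = (-45 + 134)/3 = (⅓)*89 = 89/3 ≈ 29.667)
p/O = 765/(89/3) = 765*(3/89) = 2295/89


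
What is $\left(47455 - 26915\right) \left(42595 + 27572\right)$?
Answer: $1441230180$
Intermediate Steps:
$\left(47455 - 26915\right) \left(42595 + 27572\right) = 20540 \cdot 70167 = 1441230180$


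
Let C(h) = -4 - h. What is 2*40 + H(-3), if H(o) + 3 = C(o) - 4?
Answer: 72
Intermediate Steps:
H(o) = -11 - o (H(o) = -3 + ((-4 - o) - 4) = -3 + (-8 - o) = -11 - o)
2*40 + H(-3) = 2*40 + (-11 - 1*(-3)) = 80 + (-11 + 3) = 80 - 8 = 72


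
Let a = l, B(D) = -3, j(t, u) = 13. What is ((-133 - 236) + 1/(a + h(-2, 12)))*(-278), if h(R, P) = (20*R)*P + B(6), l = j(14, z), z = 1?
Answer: 24106909/235 ≈ 1.0258e+5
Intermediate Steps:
l = 13
h(R, P) = -3 + 20*P*R (h(R, P) = (20*R)*P - 3 = 20*P*R - 3 = -3 + 20*P*R)
a = 13
((-133 - 236) + 1/(a + h(-2, 12)))*(-278) = ((-133 - 236) + 1/(13 + (-3 + 20*12*(-2))))*(-278) = (-369 + 1/(13 + (-3 - 480)))*(-278) = (-369 + 1/(13 - 483))*(-278) = (-369 + 1/(-470))*(-278) = (-369 - 1/470)*(-278) = -173431/470*(-278) = 24106909/235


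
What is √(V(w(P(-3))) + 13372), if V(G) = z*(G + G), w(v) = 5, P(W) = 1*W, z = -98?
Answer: 2*√3098 ≈ 111.32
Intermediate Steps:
P(W) = W
V(G) = -196*G (V(G) = -98*(G + G) = -196*G)
√(V(w(P(-3))) + 13372) = √(-196*5 + 13372) = √(-980 + 13372) = √12392 = 2*√3098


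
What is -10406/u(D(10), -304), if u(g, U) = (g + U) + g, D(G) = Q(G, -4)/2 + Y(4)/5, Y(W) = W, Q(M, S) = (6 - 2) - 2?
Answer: 26015/751 ≈ 34.641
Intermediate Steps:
Q(M, S) = 2 (Q(M, S) = 4 - 2 = 2)
D(G) = 9/5 (D(G) = 2/2 + 4/5 = 2*(½) + 4*(⅕) = 1 + ⅘ = 9/5)
u(g, U) = U + 2*g (u(g, U) = (U + g) + g = U + 2*g)
-10406/u(D(10), -304) = -10406/(-304 + 2*(9/5)) = -10406/(-304 + 18/5) = -10406/(-1502/5) = -10406*(-5/1502) = 26015/751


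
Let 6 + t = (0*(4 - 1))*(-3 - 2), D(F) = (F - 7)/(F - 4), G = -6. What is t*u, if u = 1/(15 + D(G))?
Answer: -60/163 ≈ -0.36810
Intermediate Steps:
D(F) = (-7 + F)/(-4 + F)
u = 10/163 (u = 1/(15 + (-7 - 6)/(-4 - 6)) = 1/(15 - 13/(-10)) = 1/(15 - ⅒*(-13)) = 1/(15 + 13/10) = 1/(163/10) = 10/163 ≈ 0.061350)
t = -6 (t = -6 + (0*(4 - 1))*(-3 - 2) = -6 + (0*3)*(-5) = -6 + 0*(-5) = -6 + 0 = -6)
t*u = -6*10/163 = -60/163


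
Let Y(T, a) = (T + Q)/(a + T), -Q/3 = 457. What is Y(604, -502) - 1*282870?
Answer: -28853507/102 ≈ -2.8288e+5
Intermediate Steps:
Q = -1371 (Q = -3*457 = -1371)
Y(T, a) = (-1371 + T)/(T + a) (Y(T, a) = (T - 1371)/(a + T) = (-1371 + T)/(T + a))
Y(604, -502) - 1*282870 = (-1371 + 604)/(604 - 502) - 1*282870 = -767/102 - 282870 = -28853507/102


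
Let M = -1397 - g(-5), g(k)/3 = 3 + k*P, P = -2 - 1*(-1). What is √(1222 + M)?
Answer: I*√199 ≈ 14.107*I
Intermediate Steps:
P = -1 (P = -2 + 1 = -1)
g(k) = 9 - 3*k (g(k) = 3*(3 + k*(-1)) = 3*(3 - k) = 9 - 3*k)
M = -1421 (M = -1397 - (9 - 3*(-5)) = -1397 - (9 + 15) = -1397 - 1*24 = -1397 - 24 = -1421)
√(1222 + M) = √(1222 - 1421) = √(-199) = I*√199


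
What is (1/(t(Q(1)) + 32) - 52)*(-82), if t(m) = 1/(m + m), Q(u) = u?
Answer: 276996/65 ≈ 4261.5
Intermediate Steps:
t(m) = 1/(2*m)
(1/(t(Q(1)) + 32) - 52)*(-82) = (1/((½)/1 + 32) - 52)*(-82) = (1/((½)*1 + 32) - 52)*(-82) = (1/(½ + 32) - 52)*(-82) = (1/(65/2) - 52)*(-82) = (2/65 - 52)*(-82) = -3378/65*(-82) = 276996/65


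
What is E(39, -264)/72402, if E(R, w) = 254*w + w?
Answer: -1020/1097 ≈ -0.92981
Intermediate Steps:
E(R, w) = 255*w
E(39, -264)/72402 = (255*(-264))/72402 = -67320*1/72402 = -1020/1097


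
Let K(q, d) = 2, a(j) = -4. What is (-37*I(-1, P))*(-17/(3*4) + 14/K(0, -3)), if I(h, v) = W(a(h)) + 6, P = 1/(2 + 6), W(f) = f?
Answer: -2479/6 ≈ -413.17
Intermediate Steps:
P = ⅛ (P = 1/8 = ⅛ ≈ 0.12500)
I(h, v) = 2 (I(h, v) = -4 + 6 = 2)
(-37*I(-1, P))*(-17/(3*4) + 14/K(0, -3)) = (-37*2)*(-17/(3*4) + 14/2) = -74*(-17/12 + 14*(½)) = -74*(-17*1/12 + 7) = -74*(-17/12 + 7) = -74*67/12 = -2479/6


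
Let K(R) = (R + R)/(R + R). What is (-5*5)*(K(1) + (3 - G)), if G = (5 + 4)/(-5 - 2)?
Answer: -925/7 ≈ -132.14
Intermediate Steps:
K(R) = 1 (K(R) = (2*R)/((2*R)) = (2*R)*(1/(2*R)) = 1)
G = -9/7 (G = 9/(-7) = 9*(-1/7) = -9/7 ≈ -1.2857)
(-5*5)*(K(1) + (3 - G)) = (-5*5)*(1 + (3 - 1*(-9/7))) = -25*(1 + (3 + 9/7)) = -25*(1 + 30/7) = -25*37/7 = -925/7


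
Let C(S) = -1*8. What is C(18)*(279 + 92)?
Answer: -2968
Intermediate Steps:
C(S) = -8
C(18)*(279 + 92) = -8*(279 + 92) = -8*371 = -2968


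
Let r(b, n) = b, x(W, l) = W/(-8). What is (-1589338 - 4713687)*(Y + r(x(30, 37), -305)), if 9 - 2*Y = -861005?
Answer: -10853890989325/4 ≈ -2.7135e+12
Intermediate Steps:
x(W, l) = -W/8 (x(W, l) = W*(-⅛) = -W/8)
Y = 430507 (Y = 9/2 - ½*(-861005) = 9/2 + 861005/2 = 430507)
(-1589338 - 4713687)*(Y + r(x(30, 37), -305)) = (-1589338 - 4713687)*(430507 - ⅛*30) = -6303025*(430507 - 15/4) = -6303025*1722013/4 = -10853890989325/4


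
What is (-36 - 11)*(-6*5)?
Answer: 1410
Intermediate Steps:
(-36 - 11)*(-6*5) = -47*(-30) = 1410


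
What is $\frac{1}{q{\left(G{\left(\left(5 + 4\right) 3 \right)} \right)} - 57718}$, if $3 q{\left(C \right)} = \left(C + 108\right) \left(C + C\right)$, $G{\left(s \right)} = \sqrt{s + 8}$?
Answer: $- \frac{129813}{7489109524} - \frac{81 \sqrt{35}}{3744554762} \approx -1.7462 \cdot 10^{-5}$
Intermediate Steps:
$G{\left(s \right)} = \sqrt{8 + s}$
$q{\left(C \right)} = \frac{2 C \left(108 + C\right)}{3}$ ($q{\left(C \right)} = \frac{\left(C + 108\right) \left(C + C\right)}{3} = \frac{\left(108 + C\right) 2 C}{3} = \frac{2 C \left(108 + C\right)}{3}$)
$\frac{1}{q{\left(G{\left(\left(5 + 4\right) 3 \right)} \right)} - 57718} = \frac{1}{\frac{2 \sqrt{8 + \left(5 + 4\right) 3} \left(108 + \sqrt{8 + \left(5 + 4\right) 3}\right)}{3} - 57718} = \frac{1}{\frac{2 \sqrt{8 + 9 \cdot 3} \left(108 + \sqrt{8 + 9 \cdot 3}\right)}{3} - 57718} = \frac{1}{\frac{2 \sqrt{8 + 27} \left(108 + \sqrt{8 + 27}\right)}{3} - 57718} = \frac{1}{\frac{2 \sqrt{35} \left(108 + \sqrt{35}\right)}{3} - 57718} = \frac{1}{-57718 + \frac{2 \sqrt{35} \left(108 + \sqrt{35}\right)}{3}}$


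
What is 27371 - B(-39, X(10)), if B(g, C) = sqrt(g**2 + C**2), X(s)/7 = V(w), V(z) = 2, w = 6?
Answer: 27371 - sqrt(1717) ≈ 27330.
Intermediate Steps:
X(s) = 14 (X(s) = 7*2 = 14)
B(g, C) = sqrt(C**2 + g**2)
27371 - B(-39, X(10)) = 27371 - sqrt(14**2 + (-39)**2) = 27371 - sqrt(196 + 1521) = 27371 - sqrt(1717)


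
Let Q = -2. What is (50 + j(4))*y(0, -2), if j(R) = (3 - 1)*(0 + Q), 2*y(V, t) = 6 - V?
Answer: 138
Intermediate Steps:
y(V, t) = 3 - V/2 (y(V, t) = (6 - V)/2 = 3 - V/2)
j(R) = -4 (j(R) = (3 - 1)*(0 - 2) = 2*(-2) = -4)
(50 + j(4))*y(0, -2) = (50 - 4)*(3 - 1/2*0) = 46*(3 + 0) = 46*3 = 138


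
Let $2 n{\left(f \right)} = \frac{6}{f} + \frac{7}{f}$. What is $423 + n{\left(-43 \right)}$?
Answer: $\frac{36365}{86} \approx 422.85$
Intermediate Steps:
$n{\left(f \right)} = \frac{13}{2 f}$ ($n{\left(f \right)} = \frac{\frac{6}{f} + \frac{7}{f}}{2} = \frac{13 \frac{1}{f}}{2} = \frac{13}{2 f}$)
$423 + n{\left(-43 \right)} = 423 + \frac{13}{2 \left(-43\right)} = 423 + \frac{13}{2} \left(- \frac{1}{43}\right) = 423 - \frac{13}{86} = \frac{36365}{86}$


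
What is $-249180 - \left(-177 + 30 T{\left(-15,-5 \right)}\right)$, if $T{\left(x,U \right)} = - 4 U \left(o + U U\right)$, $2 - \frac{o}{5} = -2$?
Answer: $-276003$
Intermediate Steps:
$o = 20$ ($o = 10 - -10 = 10 + 10 = 20$)
$T{\left(x,U \right)} = - 4 U \left(20 + U^{2}\right)$ ($T{\left(x,U \right)} = - 4 U \left(20 + U U\right) = - 4 U \left(20 + U^{2}\right)$)
$-249180 - \left(-177 + 30 T{\left(-15,-5 \right)}\right) = -249180 + \left(177 - 30 \left(\left(-4\right) \left(-5\right) \left(20 + \left(-5\right)^{2}\right)\right)\right) = -249180 + \left(177 - 30 \left(\left(-4\right) \left(-5\right) \left(20 + 25\right)\right)\right) = -249180 + \left(177 - 30 \left(\left(-4\right) \left(-5\right) 45\right)\right) = -249180 + \left(177 - 27000\right) = -249180 - 26823 = -276003$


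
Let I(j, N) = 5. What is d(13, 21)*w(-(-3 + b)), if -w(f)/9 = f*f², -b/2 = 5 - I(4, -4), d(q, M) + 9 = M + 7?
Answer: -4617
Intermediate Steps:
d(q, M) = -2 + M (d(q, M) = -9 + (M + 7) = -9 + (7 + M) = -2 + M)
b = 0 (b = -2*(5 - 1*5) = -2*(5 - 5) = -2*0 = 0)
w(f) = -9*f³ (w(f) = -9*f*f² = -9*f³)
d(13, 21)*w(-(-3 + b)) = (-2 + 21)*(-9*(-(-3 + 0)³)) = 19*(-9*(-1*(-3))³) = 19*(-9*3³) = 19*(-9*27) = 19*(-243) = -4617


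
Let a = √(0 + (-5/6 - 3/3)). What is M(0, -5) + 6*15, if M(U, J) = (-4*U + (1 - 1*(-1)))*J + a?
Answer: 80 + I*√66/6 ≈ 80.0 + 1.354*I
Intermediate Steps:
a = I*√66/6 (a = √(0 + (-5*⅙ - 3*⅓)) = √(0 + (-⅚ - 1)) = √(0 - 11/6) = √(-11/6) = I*√66/6 ≈ 1.354*I)
M(U, J) = J*(2 - 4*U) + I*√66/6 (M(U, J) = (-4*U + (1 - 1*(-1)))*J + I*√66/6 = (-4*U + (1 + 1))*J + I*√66/6 = (-4*U + 2)*J + I*√66/6 = (2 - 4*U)*J + I*√66/6 = J*(2 - 4*U) + I*√66/6)
M(0, -5) + 6*15 = (2*(-5) - 4*(-5)*0 + I*√66/6) + 6*15 = (-10 + 0 + I*√66/6) + 90 = (-10 + I*√66/6) + 90 = 80 + I*√66/6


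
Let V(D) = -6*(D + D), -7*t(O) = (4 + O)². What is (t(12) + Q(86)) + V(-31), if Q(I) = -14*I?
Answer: -6080/7 ≈ -868.57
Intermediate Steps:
t(O) = -(4 + O)²/7
V(D) = -12*D
(t(12) + Q(86)) + V(-31) = (-(4 + 12)²/7 - 14*86) - 12*(-31) = (-⅐*16² - 1204) + 372 = (-⅐*256 - 1204) + 372 = (-256/7 - 1204) + 372 = -8684/7 + 372 = -6080/7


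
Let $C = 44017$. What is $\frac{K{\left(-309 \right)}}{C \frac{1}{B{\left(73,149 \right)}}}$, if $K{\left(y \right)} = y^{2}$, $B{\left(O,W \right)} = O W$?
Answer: $\frac{1038546837}{44017} \approx 23594.0$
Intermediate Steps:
$\frac{K{\left(-309 \right)}}{C \frac{1}{B{\left(73,149 \right)}}} = \frac{\left(-309\right)^{2}}{44017 \frac{1}{73 \cdot 149}} = \frac{95481}{44017 \cdot \frac{1}{10877}} = \frac{95481}{\frac{44017}{10877}} = 95481 \cdot \frac{10877}{44017} = \frac{1038546837}{44017}$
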